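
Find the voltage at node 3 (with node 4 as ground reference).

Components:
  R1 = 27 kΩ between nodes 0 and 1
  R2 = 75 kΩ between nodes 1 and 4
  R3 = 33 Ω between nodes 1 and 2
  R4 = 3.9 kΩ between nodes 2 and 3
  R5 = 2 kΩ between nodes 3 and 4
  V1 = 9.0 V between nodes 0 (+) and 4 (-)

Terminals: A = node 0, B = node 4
Nodal analysis, taking node 4 as the 0 V reference.
Source V1 fixes V_0 = 9 V.
KCL at each unknown node (sum of currents leaving = 0; resistances in Ω):
  Node 1: (V_1 - 9)/27000 + (V_1 - 0)/75000 + (V_1 - V_2)/33 = 0
  Node 2: (V_2 - V_1)/33 + (V_2 - V_3)/3900 = 0
  Node 3: (V_3 - V_2)/3900 + (V_3 - 0)/2000 = 0
Collecting terms (coefficients in siemens):
  0.03035·V_1 - 0.0303·V_2 = 0.0003333
  0.03056·V_2 - 0.0303·V_1 - 0.0002564·V_3 = 0
  0.0007564·V_3 - 0.0002564·V_2 = 0
Solving these 3 simultaneous equations (Gaussian elimination) gives:
  V_1 = 1.523 V, V_2 = 1.514 V, V_3 = 0.5133 V
The requested potential is V_3 = 0.5133 V.

Final answer: V_3 = 0.5133 V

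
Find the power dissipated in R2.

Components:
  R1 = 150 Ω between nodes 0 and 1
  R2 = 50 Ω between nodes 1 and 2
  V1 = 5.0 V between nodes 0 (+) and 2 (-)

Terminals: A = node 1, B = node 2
Nodal analysis, taking node 2 as the 0 V reference.
Source V1 fixes V_0 = 5 V.
KCL at each unknown node (sum of currents leaving = 0; resistances in Ω):
  Node 1: (V_1 - 5)/150 + (V_1 - 0)/50 = 0
Collecting terms: 0.02667 × V_1 = 0.03333  =>  V_1 = 1.25 V
I_R2 = (V_1 - V_2)/R2 = (1.25 - 0)/50 = 0.025 A
P_R2 = I_R2² × R2 = (0.025)² × 50 = 0.03125 W

Final answer: 0.03125 W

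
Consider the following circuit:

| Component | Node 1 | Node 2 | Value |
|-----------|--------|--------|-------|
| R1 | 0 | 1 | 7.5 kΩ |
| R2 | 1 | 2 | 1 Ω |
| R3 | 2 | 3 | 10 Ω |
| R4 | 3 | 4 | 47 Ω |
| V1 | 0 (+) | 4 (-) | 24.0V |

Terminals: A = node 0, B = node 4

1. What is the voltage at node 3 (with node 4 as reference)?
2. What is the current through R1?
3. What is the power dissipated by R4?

Nodal analysis, taking node 4 as the 0 V reference.
Source V1 fixes V_0 = 24 V.
KCL at each unknown node (sum of currents leaving = 0; resistances in Ω):
  Node 1: (V_1 - 24)/7500 + (V_1 - V_2)/1 = 0
  Node 2: (V_2 - V_1)/1 + (V_2 - V_3)/10 = 0
  Node 3: (V_3 - V_2)/10 + (V_3 - 0)/47 = 0
Collecting terms (coefficients in siemens):
  1·V_1 - 1·V_2 = 0.0032
  1.1·V_2 - 1·V_1 - 0.1·V_3 = 0
  0.1213·V_3 - 0.1·V_2 = 0
Solving these 3 simultaneous equations (Gaussian elimination) gives:
  V_1 = 0.1842 V, V_2 = 0.181 V, V_3 = 0.1492 V
Part 1:
  Read off the nodal solution: V_3 = 0.1492 V
Part 2:
  I_R1 = (V_0 - V_1)/R1 = (24 - 0.1842)/7500 = 0.003175 A
  Magnitude: I_R1 = 0.003175 A
Part 3:
  I_R4 = (V_3 - V_4)/R4 = (0.1492 - 0)/47 = 0.003175 A
  P_R4 = I_R4² × R4 = (0.003175)² × 47 = 0.0004739 W

Final answers:
1. V_3 = 0.1492 V
2. I_R1 = 0.003175 A
3. P_R4 = 0.0004739 W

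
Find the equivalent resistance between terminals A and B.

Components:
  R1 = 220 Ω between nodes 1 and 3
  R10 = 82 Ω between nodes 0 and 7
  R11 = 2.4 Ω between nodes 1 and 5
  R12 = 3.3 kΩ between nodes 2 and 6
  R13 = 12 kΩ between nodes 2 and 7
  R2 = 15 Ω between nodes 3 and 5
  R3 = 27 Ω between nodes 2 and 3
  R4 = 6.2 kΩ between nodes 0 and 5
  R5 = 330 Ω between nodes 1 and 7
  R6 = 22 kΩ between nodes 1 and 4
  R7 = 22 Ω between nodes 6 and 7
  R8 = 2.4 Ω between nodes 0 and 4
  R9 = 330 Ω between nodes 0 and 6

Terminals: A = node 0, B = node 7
The network is not a plain series/parallel combination. Inject a 1 A test current into terminal A (node 0) and return it from terminal B (node 7); then R_eq = V_A / (1 A).
Nodal analysis, taking node 7 as the 0 V reference.
Current source I_test pushes 1 A into node 0 and draws it out of node 7.
KCL at each unknown node (sum of currents leaving = 0; resistances in Ω):
  Node 0: (V_0 - V_5)/6200 + (V_0 - V_4)/2.4 + (V_0 - V_6)/330 + (V_0 - 0)/82 - 1 = 0
  Node 1: (V_1 - V_3)/220 + (V_1 - 0)/330 + (V_1 - V_4)/22000 + (V_1 - V_5)/2.4 = 0
  Node 2: (V_2 - V_3)/27 + (V_2 - V_6)/3300 + (V_2 - 0)/12000 = 0
  Node 3: (V_3 - V_1)/220 + (V_3 - V_2)/27 + (V_3 - V_5)/15 = 0
  Node 4: (V_4 - V_0)/2.4 + (V_4 - V_1)/22000 = 0
  Node 5: (V_5 - V_0)/6200 + (V_5 - V_1)/2.4 + (V_5 - V_3)/15 = 0
  Node 6: (V_6 - V_0)/330 + (V_6 - V_2)/3300 + (V_6 - 0)/22 = 0
Collecting terms (coefficients in siemens):
  0.4321·V_0 - 0.4167·V_4 - 0.0001613·V_5 - 0.00303·V_6 = 1
  0.4243·V_1 - 0.004545·V_3 - 0.00004545·V_4 - 0.4167·V_5 = 0
  0.03742·V_2 - 0.03704·V_3 - 0.000303·V_6 = 0
  0.1082·V_3 - 0.004545·V_1 - 0.03704·V_2 - 0.06667·V_5 = 0
  0.4167·V_4 - 0.4167·V_0 - 0.00004545·V_1 = 0
  0.4835·V_5 - 0.0001613·V_0 - 0.4167·V_1 - 0.06667·V_3 = 0
  0.04879·V_6 - 0.00303·V_0 - 0.000303·V_2 = 0
Solving these 7 simultaneous equations (Gaussian elimination) gives:
  V_0 = 65.66 V, V_1 = 4.088 V, V_2 = 4.095 V, V_3 = 4.104 V
  V_4 = 65.65 V, V_5 = 4.111 V, V_6 = 4.104 V
R_eq = V_0 / 1 A = 65.66 Ω

Final answer: 65.66 Ω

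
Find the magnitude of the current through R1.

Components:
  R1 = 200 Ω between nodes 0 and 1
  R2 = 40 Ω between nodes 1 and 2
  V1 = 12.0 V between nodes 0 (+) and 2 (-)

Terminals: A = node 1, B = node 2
Nodal analysis, taking node 2 as the 0 V reference.
Source V1 fixes V_0 = 12 V.
KCL at each unknown node (sum of currents leaving = 0; resistances in Ω):
  Node 1: (V_1 - 12)/200 + (V_1 - 0)/40 = 0
Collecting terms: 0.03 × V_1 = 0.06  =>  V_1 = 2 V
I_R1 = (V_0 - V_1)/R1 = (12 - 2)/200 = 0.05 A
|I_R1| = 0.05 A

Final answer: |I_R1| = 0.05 A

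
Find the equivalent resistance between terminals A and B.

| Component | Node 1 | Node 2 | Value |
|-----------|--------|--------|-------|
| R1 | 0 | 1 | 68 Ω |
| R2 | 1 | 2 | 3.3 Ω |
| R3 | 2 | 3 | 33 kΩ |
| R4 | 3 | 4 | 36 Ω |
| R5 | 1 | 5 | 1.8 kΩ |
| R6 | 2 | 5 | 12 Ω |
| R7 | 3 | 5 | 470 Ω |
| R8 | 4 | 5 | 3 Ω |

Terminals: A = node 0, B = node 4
The network is not a plain series/parallel combination. Inject a 1 A test current into terminal A (node 0) and return it from terminal B (node 4); then R_eq = V_A / (1 A).
Nodal analysis, taking node 4 as the 0 V reference.
Current source I_test pushes 1 A into node 0 and draws it out of node 4.
KCL at each unknown node (sum of currents leaving = 0; resistances in Ω):
  Node 0: (V_0 - V_1)/68 - 1 = 0
  Node 1: (V_1 - V_0)/68 + (V_1 - V_2)/3.3 + (V_1 - V_5)/1800 = 0
  Node 2: (V_2 - V_1)/3.3 + (V_2 - V_3)/33000 + (V_2 - V_5)/12 = 0
  Node 3: (V_3 - V_2)/33000 + (V_3 - 0)/36 + (V_3 - V_5)/470 = 0
  Node 5: (V_5 - V_1)/1800 + (V_5 - V_2)/12 + (V_5 - V_3)/470 + (V_5 - 0)/3 = 0
Collecting terms (coefficients in siemens):
  0.01471·V_0 - 0.01471·V_1 = 1
  0.3183·V_1 - 0.01471·V_0 - 0.303·V_2 - 0.0005556·V_5 = 0
  0.3864·V_2 - 0.303·V_1 - 0.0000303·V_3 - 0.08333·V_5 = 0
  0.02994·V_3 - 0.0000303·V_2 - 0.002128·V_5 = 0
  0.4193·V_5 - 0.0005556·V_1 - 0.08333·V_2 - 0.002128·V_3 = 0
Solving these 5 simultaneous equations (Gaussian elimination) gives:
  V_0 = 86.15 V, V_1 = 18.15 V, V_2 = 14.87 V, V_3 = 0.2269 V
  V_5 = 2.981 V
R_eq = V_0 / 1 A = 86.15 Ω

Final answer: 86.15 Ω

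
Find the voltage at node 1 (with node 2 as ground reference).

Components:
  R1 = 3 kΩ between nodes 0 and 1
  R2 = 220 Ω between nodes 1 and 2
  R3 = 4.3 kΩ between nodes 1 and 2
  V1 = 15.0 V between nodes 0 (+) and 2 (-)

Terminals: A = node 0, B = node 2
Nodal analysis, taking node 2 as the 0 V reference.
Source V1 fixes V_0 = 15 V.
KCL at each unknown node (sum of currents leaving = 0; resistances in Ω):
  Node 1: (V_1 - 15)/3000 + (V_1 - 0)/220 + (V_1 - 0)/4300 = 0
Collecting terms: 0.005111 × V_1 = 0.005  =>  V_1 = 0.9782 V
The requested potential is V_1 = 0.9782 V.

Final answer: V_1 = 0.9782 V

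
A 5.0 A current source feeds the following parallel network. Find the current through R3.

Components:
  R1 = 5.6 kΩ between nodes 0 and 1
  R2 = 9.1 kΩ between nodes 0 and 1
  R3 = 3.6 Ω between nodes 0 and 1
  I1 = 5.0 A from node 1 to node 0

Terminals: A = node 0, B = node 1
All resistors sit directly between nodes 0 and 1, so they are in parallel and share one voltage V; the full source current 5 A splits among them.
1/R_par = 1/5600 + 1/9100 + 1/3.6 = 0.2781 S  =>  R_par = 3.596 Ω
V = I × R_par = 5 × 3.596 = 17.98 V
I_R3 = V/R3 = 17.98/3.6 = 4.995 A

Final answer: 4.995 A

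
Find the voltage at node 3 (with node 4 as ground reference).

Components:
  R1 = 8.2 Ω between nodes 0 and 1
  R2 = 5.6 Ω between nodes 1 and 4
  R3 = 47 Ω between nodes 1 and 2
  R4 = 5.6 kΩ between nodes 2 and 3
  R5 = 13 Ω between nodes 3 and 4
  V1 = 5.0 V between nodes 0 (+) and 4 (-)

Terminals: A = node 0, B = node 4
Nodal analysis, taking node 4 as the 0 V reference.
Source V1 fixes V_0 = 5 V.
KCL at each unknown node (sum of currents leaving = 0; resistances in Ω):
  Node 1: (V_1 - 5)/8.2 + (V_1 - 0)/5.6 + (V_1 - V_2)/47 = 0
  Node 2: (V_2 - V_1)/47 + (V_2 - V_3)/5600 = 0
  Node 3: (V_3 - V_2)/5600 + (V_3 - 0)/13 = 0
Collecting terms (coefficients in siemens):
  0.3218·V_1 - 0.02128·V_2 = 0.6098
  0.02146·V_2 - 0.02128·V_1 - 0.0001786·V_3 = 0
  0.0771·V_3 - 0.0001786·V_2 = 0
Solving these 3 simultaneous equations (Gaussian elimination) gives:
  V_1 = 2.028 V, V_2 = 2.011 V, V_3 = 0.004657 V
The requested potential is V_3 = 0.004657 V.

Final answer: V_3 = 0.004657 V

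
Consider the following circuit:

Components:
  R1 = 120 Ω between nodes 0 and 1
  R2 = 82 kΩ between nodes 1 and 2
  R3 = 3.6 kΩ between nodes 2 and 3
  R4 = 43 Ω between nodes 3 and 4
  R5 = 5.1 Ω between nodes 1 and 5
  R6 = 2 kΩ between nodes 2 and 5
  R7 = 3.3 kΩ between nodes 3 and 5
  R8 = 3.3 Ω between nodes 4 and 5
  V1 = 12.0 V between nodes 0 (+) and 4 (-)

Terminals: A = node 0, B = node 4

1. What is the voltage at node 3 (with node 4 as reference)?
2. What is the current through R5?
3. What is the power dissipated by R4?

Nodal analysis, taking node 4 as the 0 V reference.
Source V1 fixes V_0 = 12 V.
KCL at each unknown node (sum of currents leaving = 0; resistances in Ω):
  Node 1: (V_1 - 12)/120 + (V_1 - V_2)/82000 + (V_1 - V_5)/5.1 = 0
  Node 2: (V_2 - V_1)/82000 + (V_2 - V_3)/3600 + (V_2 - V_5)/2000 = 0
  Node 3: (V_3 - V_2)/3600 + (V_3 - 0)/43 + (V_3 - V_5)/3300 = 0
  Node 5: (V_5 - V_1)/5.1 + (V_5 - V_2)/2000 + (V_5 - V_3)/3300 + (V_5 - 0)/3.3 = 0
Collecting terms (coefficients in siemens):
  0.2044·V_1 - 0.0000122·V_2 - 0.1961·V_5 = 0.1
  0.00079·V_2 - 0.0000122·V_1 - 0.0002778·V_3 - 0.0005·V_5 = 0
  0.02384·V_3 - 0.0002778·V_2 - 0.000303·V_5 = 0
  0.4999·V_5 - 0.1961·V_1 - 0.0005·V_2 - 0.000303·V_3 = 0
Solving these 4 simultaneous equations (Gaussian elimination) gives:
  V_1 = 0.7846 V, V_2 = 0.2092 V, V_3 = 0.006353 V, V_5 = 0.3079 V
Part 1:
  Read off the nodal solution: V_3 = 0.006353 V
Part 2:
  I_R5 = (V_1 - V_5)/R5 = (0.7846 - 0.3079)/5.1 = 0.09346 A
  Magnitude: I_R5 = 0.09346 A
Part 3:
  I_R4 = (V_3 - V_4)/R4 = (0.006353 - 0)/43 = 0.0001477 A
  P_R4 = I_R4² × R4 = (0.0001477)² × 43 = 0.0000009387 W

Final answers:
1. V_3 = 0.006353 V
2. I_R5 = 0.09346 A
3. P_R4 = 9.387e-07 W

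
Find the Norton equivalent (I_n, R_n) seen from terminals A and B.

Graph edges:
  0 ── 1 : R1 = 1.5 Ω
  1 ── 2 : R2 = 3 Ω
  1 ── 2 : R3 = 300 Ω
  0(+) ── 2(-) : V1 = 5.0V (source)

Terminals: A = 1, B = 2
Find the Thévenin equivalent first; then I_n = V_th/R_th and R_n = R_th.
Step 1 — V_th is the open-circuit voltage V_A - V_B (nothing connected across the terminals).
Nodal analysis, taking node 2 as the 0 V reference.
Source V1 fixes V_0 = 5 V.
KCL at each unknown node (sum of currents leaving = 0; resistances in Ω):
  Node 1: (V_1 - 5)/1.5 + (V_1 - 0)/3 + (V_1 - 0)/300 = 0
Collecting terms: 1.003 × V_1 = 3.333  =>  V_1 = 3.322 V
V_th = V_1 - V_2 = 3.322 - 0 = 3.322 V
Step 2 — R_th: zero the source — replace V1 by a short circuit (node 2 merges into node 0) — and find the resistance seen between A (node 1) and B (node 0).
Reduce the network between node 1 (A) and node 0 (B) by series/parallel combination:
  Rp1 = R1 ‖ R2 ‖ R3 (parallel, all between nodes 0 and 1) = 1/(1/1.5 + 1/3 + 1/300) = 0.9967 Ω
R_th = 0.9967 Ω
I_n = V_th/R_th = 3.322/0.9967 = 3.333 A, and R_n = R_th = 0.9967 Ω

Final answer: I_n = 3.333 A, R_n = 0.9967 Ω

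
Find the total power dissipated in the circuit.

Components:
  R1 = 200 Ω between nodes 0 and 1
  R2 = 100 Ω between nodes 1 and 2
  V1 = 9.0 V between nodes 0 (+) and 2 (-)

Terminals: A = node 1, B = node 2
Nodal analysis, taking node 2 as the 0 V reference.
Source V1 fixes V_0 = 9 V.
KCL at each unknown node (sum of currents leaving = 0; resistances in Ω):
  Node 1: (V_1 - 9)/200 + (V_1 - 0)/100 = 0
Collecting terms: 0.015 × V_1 = 0.045  =>  V_1 = 3 V
Power in each resistor, P = (ΔV)²/R:
  P_R1 = (9 - 3)²/200 = 0.18 W
  P_R2 = (3 - 0)²/100 = 0.09 W
P_total = P_R1 + P_R2 = 0.27 W

Final answer: 0.27 W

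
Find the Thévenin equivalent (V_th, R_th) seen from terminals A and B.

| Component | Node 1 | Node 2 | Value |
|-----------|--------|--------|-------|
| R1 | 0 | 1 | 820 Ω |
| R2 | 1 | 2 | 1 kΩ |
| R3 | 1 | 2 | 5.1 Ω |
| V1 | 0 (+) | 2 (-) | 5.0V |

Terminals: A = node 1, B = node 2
Step 1 — V_th is the open-circuit voltage V_A - V_B (nothing connected across the terminals).
Nodal analysis, taking node 2 as the 0 V reference.
Source V1 fixes V_0 = 5 V.
KCL at each unknown node (sum of currents leaving = 0; resistances in Ω):
  Node 1: (V_1 - 5)/820 + (V_1 - 0)/1000 + (V_1 - 0)/5.1 = 0
Collecting terms: 0.1983 × V_1 = 0.006098  =>  V_1 = 0.03075 V
V_th = V_1 - V_2 = 0.03075 - 0 = 0.03075 V
Step 2 — R_th: zero the source — replace V1 by a short circuit (node 2 merges into node 0) — and find the resistance seen between A (node 1) and B (node 0).
Reduce the network between node 1 (A) and node 0 (B) by series/parallel combination:
  Rp1 = R1 ‖ R2 ‖ R3 (parallel, all between nodes 0 and 1) = 1/(1/820 + 1/1000 + 1/5.1) = 5.043 Ω
R_th = 5.043 Ω

Final answer: V_th = 0.03075 V, R_th = 5.043 Ω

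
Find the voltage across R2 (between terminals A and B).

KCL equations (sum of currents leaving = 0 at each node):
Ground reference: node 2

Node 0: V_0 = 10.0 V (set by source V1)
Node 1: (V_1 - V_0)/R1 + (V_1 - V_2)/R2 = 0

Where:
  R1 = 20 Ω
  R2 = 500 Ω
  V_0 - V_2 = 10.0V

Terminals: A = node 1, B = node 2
R1 and R2 are in series across V1 (node 0 → node 1 → node 2), and the output A–B is taken across R2, so this is a voltage divider.
Series current: I = V1/(R1 + R2) = 10/(20 + 500) = 10/520 = 0.01923 A
V_R2 = I × R2 = V1 × R2/(R1 + R2) = 10 × 500/520 = 9.615 V

Final answer: 9.615 V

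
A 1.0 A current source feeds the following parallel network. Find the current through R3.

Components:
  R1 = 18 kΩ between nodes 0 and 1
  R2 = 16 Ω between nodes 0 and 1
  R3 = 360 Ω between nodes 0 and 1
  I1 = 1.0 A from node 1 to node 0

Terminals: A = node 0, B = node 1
All resistors sit directly between nodes 0 and 1, so they are in parallel and share one voltage V; the full source current 1 A splits among them.
1/R_par = 1/18000 + 1/16 + 1/360 = 0.06533 S  =>  R_par = 15.31 Ω
V = I × R_par = 1 × 15.31 = 15.31 V
I_R3 = V/R3 = 15.31/360 = 0.04252 A

Final answer: 0.04252 A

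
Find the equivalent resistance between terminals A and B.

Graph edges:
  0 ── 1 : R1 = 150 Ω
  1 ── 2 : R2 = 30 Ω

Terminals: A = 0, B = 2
Reduce the network between node 0 (A) and node 2 (B) by series/parallel combination:
  Rs1 = R1 + R2 (series, joined only at node 1) = 150 + 30 = 180 Ω
R_eq = 180 Ω

Final answer: 180 Ω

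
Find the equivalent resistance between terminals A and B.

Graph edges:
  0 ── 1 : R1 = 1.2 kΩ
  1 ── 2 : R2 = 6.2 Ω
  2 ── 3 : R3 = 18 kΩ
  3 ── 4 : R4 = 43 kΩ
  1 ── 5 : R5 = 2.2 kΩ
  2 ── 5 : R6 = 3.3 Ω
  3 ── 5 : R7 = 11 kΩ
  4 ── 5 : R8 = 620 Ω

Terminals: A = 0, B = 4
The network is not a plain series/parallel combination. Inject a 1 A test current into terminal A (node 0) and return it from terminal B (node 4); then R_eq = V_A / (1 A).
Nodal analysis, taking node 4 as the 0 V reference.
Current source I_test pushes 1 A into node 0 and draws it out of node 4.
KCL at each unknown node (sum of currents leaving = 0; resistances in Ω):
  Node 0: (V_0 - V_1)/1200 - 1 = 0
  Node 1: (V_1 - V_0)/1200 + (V_1 - V_2)/6.2 + (V_1 - V_5)/2200 = 0
  Node 2: (V_2 - V_1)/6.2 + (V_2 - V_3)/18000 + (V_2 - V_5)/3.3 = 0
  Node 3: (V_3 - V_2)/18000 + (V_3 - 0)/43000 + (V_3 - V_5)/11000 = 0
  Node 5: (V_5 - V_1)/2200 + (V_5 - V_2)/3.3 + (V_5 - V_3)/11000 + (V_5 - 0)/620 = 0
Collecting terms (coefficients in siemens):
  0.0008333·V_0 - 0.0008333·V_1 = 1
  0.1626·V_1 - 0.0008333·V_0 - 0.1613·V_2 - 0.0004545·V_5 = 0
  0.4644·V_2 - 0.1613·V_1 - 0.00005556·V_3 - 0.303·V_5 = 0
  0.0001697·V_3 - 0.00005556·V_2 - 0.00009091·V_5 = 0
  0.3052·V_5 - 0.0004545·V_1 - 0.303·V_2 - 0.00009091·V_3 = 0
Solving these 5 simultaneous equations (Gaussian elimination) gives:
  V_0 = 1822 V, V_1 = 621.8 V, V_2 = 615.6 V, V_3 = 529.5 V
  V_5 = 612.4 V
R_eq = V_0 / 1 A = 1822 Ω = 1.822 kΩ

Final answer: 1.822 kΩ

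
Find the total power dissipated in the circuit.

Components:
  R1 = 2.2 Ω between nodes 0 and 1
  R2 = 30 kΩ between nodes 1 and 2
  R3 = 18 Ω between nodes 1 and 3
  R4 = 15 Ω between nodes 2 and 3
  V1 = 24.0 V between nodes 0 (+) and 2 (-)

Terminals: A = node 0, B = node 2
Nodal analysis, taking node 2 as the 0 V reference.
Source V1 fixes V_0 = 24 V.
KCL at each unknown node (sum of currents leaving = 0; resistances in Ω):
  Node 1: (V_1 - 24)/2.2 + (V_1 - 0)/30000 + (V_1 - V_3)/18 = 0
  Node 3: (V_3 - V_1)/18 + (V_3 - 0)/15 = 0
Collecting terms (coefficients in siemens):
  0.5101·V_1 - 0.05556·V_3 = 10.91
  0.1222·V_3 - 0.05556·V_1 = 0
Determinant D = (0.5101)(0.1222) - (-0.05556)(-0.05556) = 0.05926
V_1 = [(10.91)(0.1222) - (-0.05556)(0)]/D = 22.5 V
V_3 = [(0.5101)(0) - (10.91)(-0.05556)]/D = 10.23 V
Power in each resistor, P = (ΔV)²/R:
  P_R1 = (24 - 22.5)²/2.2 = 1.025 W
  P_R2 = (22.5 - 0)²/30000 = 0.01687 W
  P_R3 = (22.5 - 10.23)²/18 = 8.367 W
  P_R4 = (0 - 10.23)²/15 = 6.972 W
P_total = P_R1 + P_R2 + P_R3 + P_R4 = 16.38 W

Final answer: 16.38 W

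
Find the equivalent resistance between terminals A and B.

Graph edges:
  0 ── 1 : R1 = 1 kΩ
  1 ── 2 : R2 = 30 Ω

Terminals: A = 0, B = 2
Reduce the network between node 0 (A) and node 2 (B) by series/parallel combination:
  Rs1 = R1 + R2 (series, joined only at node 1) = 1000 + 30 = 1030 Ω
R_eq = 1.03 kΩ

Final answer: 1.03 kΩ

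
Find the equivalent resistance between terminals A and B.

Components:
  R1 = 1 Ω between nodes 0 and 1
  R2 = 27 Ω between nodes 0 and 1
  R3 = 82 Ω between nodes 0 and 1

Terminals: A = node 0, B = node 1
Reduce the network between node 0 (A) and node 1 (B) by series/parallel combination:
  Rp1 = R1 ‖ R2 ‖ R3 (parallel, all between nodes 0 and 1) = 1/(1/1 + 1/27 + 1/82) = 0.9531 Ω
R_eq = 0.9531 Ω

Final answer: 0.9531 Ω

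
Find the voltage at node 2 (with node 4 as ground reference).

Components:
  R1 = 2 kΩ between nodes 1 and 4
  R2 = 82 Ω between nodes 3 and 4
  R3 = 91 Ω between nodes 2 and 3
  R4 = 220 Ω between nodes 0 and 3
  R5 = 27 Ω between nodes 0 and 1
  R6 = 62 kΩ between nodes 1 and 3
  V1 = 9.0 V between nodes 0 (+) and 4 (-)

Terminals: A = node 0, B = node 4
Nodal analysis, taking node 4 as the 0 V reference.
Source V1 fixes V_0 = 9 V.
KCL at each unknown node (sum of currents leaving = 0; resistances in Ω):
  Node 1: (V_1 - 0)/2000 + (V_1 - 9)/27 + (V_1 - V_3)/62000 = 0
  Node 2: (V_2 - V_3)/91 = 0
  Node 3: (V_3 - 0)/82 + (V_3 - V_2)/91 + (V_3 - 9)/220 + (V_3 - V_1)/62000 = 0
Collecting terms (coefficients in siemens):
  0.03755·V_1 - 0.00001613·V_3 = 0.3333
  0.01099·V_2 - 0.01099·V_3 = 0
  0.02775·V_3 - 0.00001613·V_1 - 0.01099·V_2 = 0.04091
Solving these 3 simultaneous equations (Gaussian elimination) gives:
  V_1 = 8.877 V, V_2 = 2.45 V, V_3 = 2.45 V
The requested potential is V_2 = 2.45 V.

Final answer: V_2 = 2.45 V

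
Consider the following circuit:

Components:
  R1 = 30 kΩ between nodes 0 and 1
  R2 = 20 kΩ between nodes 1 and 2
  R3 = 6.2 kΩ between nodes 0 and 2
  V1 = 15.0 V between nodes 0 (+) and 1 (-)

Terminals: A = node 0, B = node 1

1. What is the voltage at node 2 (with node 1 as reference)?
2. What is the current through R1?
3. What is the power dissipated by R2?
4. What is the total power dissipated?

Nodal analysis, taking node 1 as the 0 V reference.
Source V1 fixes V_0 = 15 V.
KCL at each unknown node (sum of currents leaving = 0; resistances in Ω):
  Node 2: (V_2 - 0)/20000 + (V_2 - 15)/6200 = 0
Collecting terms: 0.0002113 × V_2 = 0.002419  =>  V_2 = 11.45 V
Part 1:
  Read off the nodal solution: V_2 = 11.45 V
Part 2:
  I_R1 = (V_0 - V_1)/R1 = (15 - 0)/30000 = 0.0005 A
  Magnitude: I_R1 = 0.0005 A
Part 3:
  I_R2 = (V_1 - V_2)/R2 = (0 - 11.45)/20000 = -0.0005725 A
  P_R2 = I_R2² × R2 = (-0.0005725)² × 20000 = 0.006556 W
Part 4:
  Power in each resistor, P = (ΔV)²/R:
    P_R1 = (15 - 0)²/30000 = 0.0075 W
    P_R2 = (0 - 11.45)²/20000 = 0.006556 W
    P_R3 = (15 - 11.45)²/6200 = 0.002032 W
  P_total = P_R1 + P_R2 + P_R3 = 0.01609 W

Final answers:
1. V_2 = 11.45 V
2. I_R1 = 0.0005 A
3. P_R2 = 0.006556 W
4. P_total = 0.01609 W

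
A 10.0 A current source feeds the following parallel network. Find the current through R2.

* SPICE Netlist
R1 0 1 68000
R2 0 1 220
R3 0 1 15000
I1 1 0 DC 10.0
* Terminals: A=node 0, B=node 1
All resistors sit directly between nodes 0 and 1, so they are in parallel and share one voltage V; the full source current 10 A splits among them.
1/R_par = 1/68000 + 1/220 + 1/15000 = 0.004627 S  =>  R_par = 216.1 Ω
V = I × R_par = 10 × 216.1 = 2161 V
I_R2 = V/R2 = 2161/220 = 9.824 A

Final answer: 9.824 A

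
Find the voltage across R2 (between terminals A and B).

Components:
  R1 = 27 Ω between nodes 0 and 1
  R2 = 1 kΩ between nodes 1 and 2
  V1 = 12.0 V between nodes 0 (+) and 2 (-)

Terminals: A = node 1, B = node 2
R1 and R2 are in series across V1 (node 0 → node 1 → node 2), and the output A–B is taken across R2, so this is a voltage divider.
Series current: I = V1/(R1 + R2) = 12/(27 + 1000) = 12/1027 = 0.01168 A
V_R2 = I × R2 = V1 × R2/(R1 + R2) = 12 × 1000/1027 = 11.68 V

Final answer: 11.68 V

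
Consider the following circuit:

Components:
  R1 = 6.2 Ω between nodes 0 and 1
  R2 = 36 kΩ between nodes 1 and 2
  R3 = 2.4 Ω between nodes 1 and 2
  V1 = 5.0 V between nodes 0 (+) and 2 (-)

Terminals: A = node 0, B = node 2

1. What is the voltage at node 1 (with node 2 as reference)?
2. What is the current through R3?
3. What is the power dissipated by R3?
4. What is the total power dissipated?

Nodal analysis, taking node 2 as the 0 V reference.
Source V1 fixes V_0 = 5 V.
KCL at each unknown node (sum of currents leaving = 0; resistances in Ω):
  Node 1: (V_1 - 5)/6.2 + (V_1 - 0)/36000 + (V_1 - 0)/2.4 = 0
Collecting terms: 0.578 × V_1 = 0.8065  =>  V_1 = 1.395 V
Part 1:
  Read off the nodal solution: V_1 = 1.395 V
Part 2:
  I_R3 = (V_1 - V_2)/R3 = (1.395 - 0)/2.4 = 0.5814 A
  Magnitude: I_R3 = 0.5814 A
Part 3:
  I_R3 = (V_1 - V_2)/R3 = (1.395 - 0)/2.4 = 0.5814 A
  P_R3 = I_R3² × R3 = (0.5814)² × 2.4 = 0.8112 W
Part 4:
  Power in each resistor, P = (ΔV)²/R:
    P_R1 = (5 - 1.395)²/6.2 = 2.096 W
    P_R2 = (1.395 - 0)²/36000 = 0.00005408 W
    P_R3 = (1.395 - 0)²/2.4 = 0.8112 W
  P_total = P_R1 + P_R2 + P_R3 = 2.907 W

Final answers:
1. V_1 = 1.395 V
2. I_R3 = 0.5814 A
3. P_R3 = 0.8112 W
4. P_total = 2.907 W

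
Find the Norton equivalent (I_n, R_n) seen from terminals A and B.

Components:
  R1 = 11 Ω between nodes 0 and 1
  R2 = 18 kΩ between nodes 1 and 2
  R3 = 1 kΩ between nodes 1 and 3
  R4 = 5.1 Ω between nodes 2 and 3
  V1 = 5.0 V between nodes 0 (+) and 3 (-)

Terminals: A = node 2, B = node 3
Find the Thévenin equivalent first; then I_n = V_th/R_th and R_n = R_th.
Step 1 — V_th is the open-circuit voltage V_A - V_B (nothing connected across the terminals).
Nodal analysis, taking node 3 as the 0 V reference.
Source V1 fixes V_0 = 5 V.
KCL at each unknown node (sum of currents leaving = 0; resistances in Ω):
  Node 1: (V_1 - 5)/11 + (V_1 - V_2)/18000 + (V_1 - 0)/1000 = 0
  Node 2: (V_2 - V_1)/18000 + (V_2 - 0)/5.1 = 0
Collecting terms (coefficients in siemens):
  0.09196·V_1 - 0.00005556·V_2 = 0.4545
  0.1961·V_2 - 0.00005556·V_1 = 0
Determinant D = (0.09196)(0.1961) - (-0.00005556)(-0.00005556) = 0.01804
V_1 = [(0.4545)(0.1961) - (-0.00005556)(0)]/D = 4.943 V
V_2 = [(0.09196)(0) - (0.4545)(-0.00005556)]/D = 0.0014 V
V_th = V_2 - V_3 = 0.0014 - 0 = 0.0014 V
Step 2 — R_th: zero the source — replace V1 by a short circuit (node 3 merges into node 0) — and find the resistance seen between A (node 2) and B (node 0).
Reduce the network between node 2 (A) and node 0 (B) by series/parallel combination:
  Rp1 = R1 ‖ R3 (parallel, both between nodes 0 and 1) = 1/(1/11 + 1/1000) = 10.88 Ω
  Rs1 = R2 + Rp1 (series, joined only at node 1) = 18000 + 10.88 = 18010 Ω
  Rp2 = R4 ‖ Rs1 (parallel, both between nodes 0 and 2) = 1/(1/5.1 + 1/18010) = 5.099 Ω
R_th = 5.099 Ω
I_n = V_th/R_th = 0.0014/5.099 = 0.0002746 A, and R_n = R_th = 5.099 Ω

Final answer: I_n = 0.0002746 A, R_n = 5.099 Ω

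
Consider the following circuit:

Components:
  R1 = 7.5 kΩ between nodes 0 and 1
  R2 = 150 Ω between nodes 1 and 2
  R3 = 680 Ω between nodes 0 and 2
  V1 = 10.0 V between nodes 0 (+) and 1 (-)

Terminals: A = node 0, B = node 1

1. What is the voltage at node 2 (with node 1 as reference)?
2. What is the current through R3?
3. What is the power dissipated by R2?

Nodal analysis, taking node 1 as the 0 V reference.
Source V1 fixes V_0 = 10 V.
KCL at each unknown node (sum of currents leaving = 0; resistances in Ω):
  Node 2: (V_2 - 0)/150 + (V_2 - 10)/680 = 0
Collecting terms: 0.008137 × V_2 = 0.01471  =>  V_2 = 1.807 V
Part 1:
  Read off the nodal solution: V_2 = 1.807 V
Part 2:
  I_R3 = (V_0 - V_2)/R3 = (10 - 1.807)/680 = 0.01205 A
  Magnitude: I_R3 = 0.01205 A
Part 3:
  I_R2 = (V_1 - V_2)/R2 = (0 - 1.807)/150 = -0.01205 A
  P_R2 = I_R2² × R2 = (-0.01205)² × 150 = 0.02177 W

Final answers:
1. V_2 = 1.807 V
2. I_R3 = 0.01205 A
3. P_R2 = 0.02177 W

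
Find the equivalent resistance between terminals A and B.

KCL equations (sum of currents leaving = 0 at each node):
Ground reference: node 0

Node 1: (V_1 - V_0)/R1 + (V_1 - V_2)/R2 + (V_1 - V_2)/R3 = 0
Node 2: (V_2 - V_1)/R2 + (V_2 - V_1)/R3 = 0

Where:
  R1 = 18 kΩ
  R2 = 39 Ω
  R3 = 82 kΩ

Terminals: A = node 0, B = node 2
Reduce the network between node 0 (A) and node 2 (B) by series/parallel combination:
  Rp1 = R2 ‖ R3 (parallel, both between nodes 1 and 2) = 1/(1/39 + 1/82000) = 38.98 Ω
  Rs1 = R1 + Rp1 (series, joined only at node 1) = 18000 + 38.98 = 18040 Ω
R_eq = 18.04 kΩ

Final answer: 18.04 kΩ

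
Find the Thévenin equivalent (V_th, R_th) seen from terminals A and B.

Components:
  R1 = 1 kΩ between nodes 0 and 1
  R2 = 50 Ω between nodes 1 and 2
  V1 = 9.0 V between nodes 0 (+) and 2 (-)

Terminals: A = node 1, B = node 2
Step 1 — V_th is the open-circuit voltage V_A - V_B (nothing connected across the terminals).
Nodal analysis, taking node 2 as the 0 V reference.
Source V1 fixes V_0 = 9 V.
KCL at each unknown node (sum of currents leaving = 0; resistances in Ω):
  Node 1: (V_1 - 9)/1000 + (V_1 - 0)/50 = 0
Collecting terms: 0.021 × V_1 = 0.009  =>  V_1 = 0.4286 V
V_th = V_1 - V_2 = 0.4286 - 0 = 0.4286 V
Step 2 — R_th: zero the source — replace V1 by a short circuit (node 2 merges into node 0) — and find the resistance seen between A (node 1) and B (node 0).
Reduce the network between node 1 (A) and node 0 (B) by series/parallel combination:
  Rp1 = R1 ‖ R2 (parallel, both between nodes 0 and 1) = 1/(1/1000 + 1/50) = 47.62 Ω
R_th = 47.62 Ω

Final answer: V_th = 0.4286 V, R_th = 47.62 Ω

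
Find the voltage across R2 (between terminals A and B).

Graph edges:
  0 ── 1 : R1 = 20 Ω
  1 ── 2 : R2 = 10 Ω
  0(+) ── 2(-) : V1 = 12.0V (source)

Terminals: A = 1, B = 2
R1 and R2 are in series across V1 (node 0 → node 1 → node 2), and the output A–B is taken across R2, so this is a voltage divider.
Series current: I = V1/(R1 + R2) = 12/(20 + 10) = 12/30 = 0.4 A
V_R2 = I × R2 = V1 × R2/(R1 + R2) = 12 × 10/30 = 4 V

Final answer: 4 V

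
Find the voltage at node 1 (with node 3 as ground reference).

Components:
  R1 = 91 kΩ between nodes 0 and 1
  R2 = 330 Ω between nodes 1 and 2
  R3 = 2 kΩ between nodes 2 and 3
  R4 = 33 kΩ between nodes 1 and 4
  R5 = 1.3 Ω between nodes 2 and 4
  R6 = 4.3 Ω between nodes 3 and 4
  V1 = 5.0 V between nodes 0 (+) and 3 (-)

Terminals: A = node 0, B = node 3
Nodal analysis, taking node 3 as the 0 V reference.
Source V1 fixes V_0 = 5 V.
KCL at each unknown node (sum of currents leaving = 0; resistances in Ω):
  Node 1: (V_1 - 5)/91000 + (V_1 - V_2)/330 + (V_1 - V_4)/33000 = 0
  Node 2: (V_2 - V_1)/330 + (V_2 - 0)/2000 + (V_2 - V_4)/1.3 = 0
  Node 4: (V_4 - V_1)/33000 + (V_4 - V_2)/1.3 + (V_4 - 0)/4.3 = 0
Collecting terms (coefficients in siemens):
  0.003072·V_1 - 0.00303·V_2 - 0.0000303·V_4 = 0.00005495
  0.7728·V_2 - 0.00303·V_1 - 0.7692·V_4 = 0
  1.002·V_4 - 0.0000303·V_1 - 0.7692·V_2 = 0
Solving these 3 simultaneous equations (Gaussian elimination) gives:
  V_1 = 0.01819 V, V_2 = 0.000305 V, V_4 = 0.0002347 V
The requested potential is V_1 = 0.01819 V.

Final answer: V_1 = 0.01819 V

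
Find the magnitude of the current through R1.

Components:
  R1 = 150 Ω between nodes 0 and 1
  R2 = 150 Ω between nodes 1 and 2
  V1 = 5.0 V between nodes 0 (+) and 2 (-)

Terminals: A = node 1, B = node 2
Nodal analysis, taking node 2 as the 0 V reference.
Source V1 fixes V_0 = 5 V.
KCL at each unknown node (sum of currents leaving = 0; resistances in Ω):
  Node 1: (V_1 - 5)/150 + (V_1 - 0)/150 = 0
Collecting terms: 0.01333 × V_1 = 0.03333  =>  V_1 = 2.5 V
I_R1 = (V_0 - V_1)/R1 = (5 - 2.5)/150 = 0.01667 A
|I_R1| = 0.01667 A

Final answer: |I_R1| = 0.01667 A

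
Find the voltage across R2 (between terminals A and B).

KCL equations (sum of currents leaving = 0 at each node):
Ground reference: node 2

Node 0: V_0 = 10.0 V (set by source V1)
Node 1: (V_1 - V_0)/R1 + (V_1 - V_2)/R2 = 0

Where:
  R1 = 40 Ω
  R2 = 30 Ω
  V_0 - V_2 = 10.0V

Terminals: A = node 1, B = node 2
R1 and R2 are in series across V1 (node 0 → node 1 → node 2), and the output A–B is taken across R2, so this is a voltage divider.
Series current: I = V1/(R1 + R2) = 10/(40 + 30) = 10/70 = 0.1429 A
V_R2 = I × R2 = V1 × R2/(R1 + R2) = 10 × 30/70 = 4.286 V

Final answer: 4.286 V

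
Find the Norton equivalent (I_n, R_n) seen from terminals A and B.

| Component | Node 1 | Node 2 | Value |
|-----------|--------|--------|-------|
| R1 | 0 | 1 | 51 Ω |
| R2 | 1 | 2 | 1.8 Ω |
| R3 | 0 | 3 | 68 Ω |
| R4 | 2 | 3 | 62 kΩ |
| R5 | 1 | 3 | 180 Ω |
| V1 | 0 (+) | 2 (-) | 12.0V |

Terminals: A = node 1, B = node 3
Find the Thévenin equivalent first; then I_n = V_th/R_th and R_n = R_th.
Step 1 — V_th is the open-circuit voltage V_A - V_B (nothing connected across the terminals).
Nodal analysis, taking node 2 as the 0 V reference.
Source V1 fixes V_0 = 12 V.
KCL at each unknown node (sum of currents leaving = 0; resistances in Ω):
  Node 1: (V_1 - 12)/51 + (V_1 - 0)/1.8 + (V_1 - V_3)/180 = 0
  Node 3: (V_3 - 12)/68 + (V_3 - 0)/62000 + (V_3 - V_1)/180 = 0
Collecting terms (coefficients in siemens):
  0.5807·V_1 - 0.005556·V_3 = 0.2353
  0.02028·V_3 - 0.005556·V_1 = 0.1765
Determinant D = (0.5807)(0.02028) - (-0.005556)(-0.005556) = 0.01174
V_1 = [(0.2353)(0.02028) - (-0.005556)(0.1765)]/D = 0.4897 V
V_3 = [(0.5807)(0.1765) - (0.2353)(-0.005556)]/D = 8.837 V
V_th = V_1 - V_3 = 0.4897 - 8.837 = -8.347 V
Step 2 — R_th: zero the source — replace V1 by a short circuit (node 2 merges into node 0) — and find the resistance seen between A (node 1) and B (node 3).
Reduce the network between node 1 (A) and node 3 (B) by series/parallel combination:
  Rp1 = R1 ‖ R2 (parallel, both between nodes 0 and 1) = 1/(1/51 + 1/1.8) = 1.739 Ω
  Rp2 = R3 ‖ R4 (parallel, both between nodes 0 and 3) = 1/(1/68 + 1/62000) = 67.93 Ω
  Rs1 = Rp1 + Rp2 (series, joined only at node 0) = 1.739 + 67.93 = 69.66 Ω
  Rp3 = R5 ‖ Rs1 (parallel, both between nodes 1 and 3) = 1/(1/180 + 1/69.66) = 50.23 Ω
R_th = 50.23 Ω
I_n = V_th/R_th = -8.347/50.23 = -0.1662 A, and R_n = R_th = 50.23 Ω

Final answer: I_n = -0.1662 A, R_n = 50.23 Ω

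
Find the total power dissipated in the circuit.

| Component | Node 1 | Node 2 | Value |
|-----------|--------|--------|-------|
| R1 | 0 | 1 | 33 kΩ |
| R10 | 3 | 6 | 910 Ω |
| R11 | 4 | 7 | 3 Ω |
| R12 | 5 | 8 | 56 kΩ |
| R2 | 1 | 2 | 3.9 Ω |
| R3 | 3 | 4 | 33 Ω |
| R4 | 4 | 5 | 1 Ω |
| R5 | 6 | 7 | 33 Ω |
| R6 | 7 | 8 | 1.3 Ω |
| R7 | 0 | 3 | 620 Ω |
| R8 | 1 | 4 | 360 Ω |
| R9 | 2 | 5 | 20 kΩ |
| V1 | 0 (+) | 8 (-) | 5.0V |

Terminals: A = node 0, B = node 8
Nodal analysis, taking node 8 as the 0 V reference.
Source V1 fixes V_0 = 5 V.
KCL at each unknown node (sum of currents leaving = 0; resistances in Ω):
  Node 1: (V_1 - 5)/33000 + (V_1 - V_2)/3.9 + (V_1 - V_4)/360 = 0
  Node 2: (V_2 - V_1)/3.9 + (V_2 - V_5)/20000 = 0
  Node 3: (V_3 - V_4)/33 + (V_3 - 5)/620 + (V_3 - V_6)/910 = 0
  Node 4: (V_4 - V_3)/33 + (V_4 - V_5)/1 + (V_4 - V_1)/360 + (V_4 - V_7)/3 = 0
  Node 5: (V_5 - V_4)/1 + (V_5 - V_2)/20000 + (V_5 - 0)/56000 = 0
  Node 6: (V_6 - V_7)/33 + (V_6 - V_3)/910 = 0
  Node 7: (V_7 - V_6)/33 + (V_7 - 0)/1.3 + (V_7 - V_4)/3 = 0
Collecting terms (coefficients in siemens):
  0.2592·V_1 - 0.2564·V_2 - 0.002778·V_4 = 0.0001515
  0.2565·V_2 - 0.2564·V_1 - 0.00005·V_5 = 0
  0.03301·V_3 - 0.0303·V_4 - 0.001099·V_6 = 0.008065
  1.366·V_4 - 0.002778·V_1 - 0.0303·V_3 - 1·V_5 - 0.3333·V_7 = 0
  1·V_5 - 0.00005·V_2 - 1·V_4 = 0
  0.0314·V_6 - 0.001099·V_3 - 0.0303·V_7 = 0
  1.133·V_7 - 0.3333·V_4 - 0.0303·V_6 = 0
Solving these 7 simultaneous equations (Gaussian elimination) gives:
  V_1 = 0.08524 V, V_2 = 0.08522 V, V_3 = 0.2748 V, V_4 = 0.03257 V
  V_5 = 0.03257 V, V_6 = 0.01936 V, V_7 = 0.0101 V
Power in each resistor, P = (ΔV)²/R:
  P_R1 = (5 - 0.08524)²/33000 = 0.000732 W
  P_R2 = (0.08524 - 0.08522)²/3.9 = 0.00000000002703 W
  P_R3 = (0.2748 - 0.03257)²/33 = 0.001778 W
  P_R4 = (0.03257 - 0.03257)²/1 = 0.000000000004207 W
  P_R5 = (0.01936 - 0.0101)²/33 = 0.0000026 W
  P_R6 = (0.0101 - 0)²/1.3 = 0.00007848 W
  P_R7 = (5 - 0.2748)²/620 = 0.03601 W
  P_R8 = (0.08524 - 0.03257)²/360 = 0.000007705 W
  P_R9 = (0.08522 - 0.03257)²/20000 = 0.0000001386 W
  P_R10 = (0.2748 - 0.01936)²/910 = 0.0000717 W
  P_R11 = (0.03257 - 0.0101)²/3 = 0.0001683 W
  P_R12 = (0.03257 - 0)²/56000 = 0.00000001894 W
P_total = P_R1 + P_R2 + P_R3 + P_R4 + P_R5 + P_R6 + P_R7 + P_R8 + P_R9 + P_R10 + P_R11 + P_R12 = 0.03885 W

Final answer: 0.03885 W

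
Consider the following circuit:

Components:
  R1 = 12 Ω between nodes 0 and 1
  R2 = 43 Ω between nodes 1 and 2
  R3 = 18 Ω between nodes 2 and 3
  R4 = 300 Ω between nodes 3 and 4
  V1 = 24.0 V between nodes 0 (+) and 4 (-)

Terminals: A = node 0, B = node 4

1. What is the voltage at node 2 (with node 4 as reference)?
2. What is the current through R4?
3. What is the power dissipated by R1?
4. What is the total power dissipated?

Nodal analysis, taking node 4 as the 0 V reference.
Source V1 fixes V_0 = 24 V.
KCL at each unknown node (sum of currents leaving = 0; resistances in Ω):
  Node 1: (V_1 - 24)/12 + (V_1 - V_2)/43 = 0
  Node 2: (V_2 - V_1)/43 + (V_2 - V_3)/18 = 0
  Node 3: (V_3 - V_2)/18 + (V_3 - 0)/300 = 0
Collecting terms (coefficients in siemens):
  0.1066·V_1 - 0.02326·V_2 = 2
  0.07881·V_2 - 0.02326·V_1 - 0.05556·V_3 = 0
  0.05889·V_3 - 0.05556·V_2 = 0
Solving these 3 simultaneous equations (Gaussian elimination) gives:
  V_1 = 23.23 V, V_2 = 20.46 V, V_3 = 19.3 V
Part 1:
  Read off the nodal solution: V_2 = 20.46 V
Part 2:
  I_R4 = (V_3 - V_4)/R4 = (19.3 - 0)/300 = 0.06434 A
  Magnitude: I_R4 = 0.06434 A
Part 3:
  I_R1 = (V_0 - V_1)/R1 = (24 - 23.23)/12 = 0.06434 A
  P_R1 = I_R1² × R1 = (0.06434)² × 12 = 0.04968 W
Part 4:
  Power in each resistor, P = (ΔV)²/R:
    P_R1 = (24 - 23.23)²/12 = 0.04968 W
    P_R2 = (23.23 - 20.46)²/43 = 0.178 W
    P_R3 = (20.46 - 19.3)²/18 = 0.07452 W
    P_R4 = (19.3 - 0)²/300 = 1.242 W
  P_total = P_R1 + P_R2 + P_R3 + P_R4 = 1.544 W

Final answers:
1. V_2 = 20.46 V
2. I_R4 = 0.06434 A
3. P_R1 = 0.04968 W
4. P_total = 1.544 W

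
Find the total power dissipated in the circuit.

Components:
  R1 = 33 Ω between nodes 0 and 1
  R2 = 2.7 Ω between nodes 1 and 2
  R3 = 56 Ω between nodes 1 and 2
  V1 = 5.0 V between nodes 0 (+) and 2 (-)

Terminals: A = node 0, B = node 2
Nodal analysis, taking node 2 as the 0 V reference.
Source V1 fixes V_0 = 5 V.
KCL at each unknown node (sum of currents leaving = 0; resistances in Ω):
  Node 1: (V_1 - 5)/33 + (V_1 - 0)/2.7 + (V_1 - 0)/56 = 0
Collecting terms: 0.4185 × V_1 = 0.1515  =>  V_1 = 0.362 V
Power in each resistor, P = (ΔV)²/R:
  P_R1 = (5 - 0.362)²/33 = 0.6518 W
  P_R2 = (0.362 - 0)²/2.7 = 0.04854 W
  P_R3 = (0.362 - 0)²/56 = 0.00234 W
P_total = P_R1 + P_R2 + P_R3 = 0.7027 W

Final answer: 0.7027 W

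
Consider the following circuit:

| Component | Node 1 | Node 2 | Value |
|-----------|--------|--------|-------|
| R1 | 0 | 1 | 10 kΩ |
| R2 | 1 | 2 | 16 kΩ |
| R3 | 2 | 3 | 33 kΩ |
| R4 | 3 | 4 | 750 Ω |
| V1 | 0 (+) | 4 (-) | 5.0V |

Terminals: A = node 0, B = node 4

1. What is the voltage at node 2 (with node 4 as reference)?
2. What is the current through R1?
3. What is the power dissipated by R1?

Nodal analysis, taking node 4 as the 0 V reference.
Source V1 fixes V_0 = 5 V.
KCL at each unknown node (sum of currents leaving = 0; resistances in Ω):
  Node 1: (V_1 - 5)/10000 + (V_1 - V_2)/16000 = 0
  Node 2: (V_2 - V_1)/16000 + (V_2 - V_3)/33000 = 0
  Node 3: (V_3 - V_2)/33000 + (V_3 - 0)/750 = 0
Collecting terms (coefficients in siemens):
  0.0001625·V_1 - 0.0000625·V_2 = 0.0005
  0.0000928·V_2 - 0.0000625·V_1 - 0.0000303·V_3 = 0
  0.001364·V_3 - 0.0000303·V_2 = 0
Solving these 3 simultaneous equations (Gaussian elimination) gives:
  V_1 = 4.163 V, V_2 = 2.824 V, V_3 = 0.06276 V
Part 1:
  Read off the nodal solution: V_2 = 2.824 V
Part 2:
  I_R1 = (V_0 - V_1)/R1 = (5 - 4.163)/10000 = 0.00008368 A
  Magnitude: I_R1 = 0.00008368 A
Part 3:
  I_R1 = (V_0 - V_1)/R1 = (5 - 4.163)/10000 = 0.00008368 A
  P_R1 = I_R1² × R1 = (0.00008368)² × 10000 = 0.00007003 W

Final answers:
1. V_2 = 2.824 V
2. I_R1 = 8.368e-05 A
3. P_R1 = 7.003e-05 W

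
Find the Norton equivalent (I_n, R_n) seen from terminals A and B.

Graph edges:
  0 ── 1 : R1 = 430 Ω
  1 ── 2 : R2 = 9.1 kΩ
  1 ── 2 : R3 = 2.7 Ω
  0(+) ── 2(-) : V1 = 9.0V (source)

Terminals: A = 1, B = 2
Find the Thévenin equivalent first; then I_n = V_th/R_th and R_n = R_th.
Step 1 — V_th is the open-circuit voltage V_A - V_B (nothing connected across the terminals).
Nodal analysis, taking node 2 as the 0 V reference.
Source V1 fixes V_0 = 9 V.
KCL at each unknown node (sum of currents leaving = 0; resistances in Ω):
  Node 1: (V_1 - 9)/430 + (V_1 - 0)/9100 + (V_1 - 0)/2.7 = 0
Collecting terms: 0.3728 × V_1 = 0.02093  =>  V_1 = 0.05614 V
V_th = V_1 - V_2 = 0.05614 - 0 = 0.05614 V
Step 2 — R_th: zero the source — replace V1 by a short circuit (node 2 merges into node 0) — and find the resistance seen between A (node 1) and B (node 0).
Reduce the network between node 1 (A) and node 0 (B) by series/parallel combination:
  Rp1 = R1 ‖ R2 ‖ R3 (parallel, all between nodes 0 and 1) = 1/(1/430 + 1/9100 + 1/2.7) = 2.682 Ω
R_th = 2.682 Ω
I_n = V_th/R_th = 0.05614/2.682 = 0.02093 A, and R_n = R_th = 2.682 Ω

Final answer: I_n = 0.02093 A, R_n = 2.682 Ω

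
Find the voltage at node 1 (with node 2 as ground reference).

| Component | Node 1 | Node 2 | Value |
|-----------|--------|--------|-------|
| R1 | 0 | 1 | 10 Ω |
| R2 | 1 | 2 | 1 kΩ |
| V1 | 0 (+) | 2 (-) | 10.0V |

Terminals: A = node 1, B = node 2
Nodal analysis, taking node 2 as the 0 V reference.
Source V1 fixes V_0 = 10 V.
KCL at each unknown node (sum of currents leaving = 0; resistances in Ω):
  Node 1: (V_1 - 10)/10 + (V_1 - 0)/1000 = 0
Collecting terms: 0.101 × V_1 = 1  =>  V_1 = 9.901 V
The requested potential is V_1 = 9.901 V.

Final answer: V_1 = 9.901 V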